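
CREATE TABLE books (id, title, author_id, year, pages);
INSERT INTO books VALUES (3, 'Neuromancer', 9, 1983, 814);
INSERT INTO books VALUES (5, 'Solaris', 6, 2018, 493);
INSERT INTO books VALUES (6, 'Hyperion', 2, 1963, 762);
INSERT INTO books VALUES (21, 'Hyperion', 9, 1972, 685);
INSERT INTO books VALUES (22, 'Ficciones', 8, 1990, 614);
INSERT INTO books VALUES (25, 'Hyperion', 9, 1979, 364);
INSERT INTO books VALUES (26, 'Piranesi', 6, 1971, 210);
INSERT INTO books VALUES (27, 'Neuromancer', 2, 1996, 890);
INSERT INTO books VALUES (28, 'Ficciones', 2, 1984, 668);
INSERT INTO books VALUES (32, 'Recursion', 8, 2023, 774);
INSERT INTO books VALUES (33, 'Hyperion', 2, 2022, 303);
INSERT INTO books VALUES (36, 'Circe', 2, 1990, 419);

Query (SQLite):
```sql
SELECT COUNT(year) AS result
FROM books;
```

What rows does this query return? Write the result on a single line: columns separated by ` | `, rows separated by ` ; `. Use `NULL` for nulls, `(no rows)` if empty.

12

All year values: [1983, 2018, 1963, 1972, 1990, 1979, 1971, 1996, 1984, 2023, 2022, 1990].
COUNT(year) counts non-NULL values → 12.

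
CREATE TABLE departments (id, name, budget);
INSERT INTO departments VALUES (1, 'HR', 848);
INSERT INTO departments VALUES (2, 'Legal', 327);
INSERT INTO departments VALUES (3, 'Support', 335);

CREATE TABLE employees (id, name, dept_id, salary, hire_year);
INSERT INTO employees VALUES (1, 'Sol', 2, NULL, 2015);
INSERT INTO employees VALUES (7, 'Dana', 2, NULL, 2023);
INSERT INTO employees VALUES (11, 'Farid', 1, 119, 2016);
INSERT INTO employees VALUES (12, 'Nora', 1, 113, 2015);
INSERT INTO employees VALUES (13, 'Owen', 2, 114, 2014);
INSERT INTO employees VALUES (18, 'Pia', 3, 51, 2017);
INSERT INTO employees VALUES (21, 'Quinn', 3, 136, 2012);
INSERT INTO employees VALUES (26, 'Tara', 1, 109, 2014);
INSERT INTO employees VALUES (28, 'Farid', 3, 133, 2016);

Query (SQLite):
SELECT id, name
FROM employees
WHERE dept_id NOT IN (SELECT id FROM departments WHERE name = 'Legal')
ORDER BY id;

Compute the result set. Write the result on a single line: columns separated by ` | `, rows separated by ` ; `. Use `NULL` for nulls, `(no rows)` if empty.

11 | Farid ; 12 | Nora ; 18 | Pia ; 21 | Quinn ; 26 | Tara ; 28 | Farid

Inner query: departments.id where name = 'Legal'.
Outer: keep employees rows whose dept_id is not in that set.
Inner query → {2}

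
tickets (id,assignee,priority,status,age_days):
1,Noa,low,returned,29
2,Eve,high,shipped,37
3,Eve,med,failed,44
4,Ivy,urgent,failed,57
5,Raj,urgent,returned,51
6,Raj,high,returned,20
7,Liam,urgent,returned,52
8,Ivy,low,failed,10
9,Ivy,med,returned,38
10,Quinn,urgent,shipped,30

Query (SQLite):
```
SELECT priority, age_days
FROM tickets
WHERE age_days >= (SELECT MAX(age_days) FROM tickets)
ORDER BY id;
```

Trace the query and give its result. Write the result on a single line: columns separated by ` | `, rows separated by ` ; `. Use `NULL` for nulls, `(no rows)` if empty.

urgent | 57

Scalar subquery: MAX(age_days) over all tickets rows = 57.
Keep rows where age_days >= that value.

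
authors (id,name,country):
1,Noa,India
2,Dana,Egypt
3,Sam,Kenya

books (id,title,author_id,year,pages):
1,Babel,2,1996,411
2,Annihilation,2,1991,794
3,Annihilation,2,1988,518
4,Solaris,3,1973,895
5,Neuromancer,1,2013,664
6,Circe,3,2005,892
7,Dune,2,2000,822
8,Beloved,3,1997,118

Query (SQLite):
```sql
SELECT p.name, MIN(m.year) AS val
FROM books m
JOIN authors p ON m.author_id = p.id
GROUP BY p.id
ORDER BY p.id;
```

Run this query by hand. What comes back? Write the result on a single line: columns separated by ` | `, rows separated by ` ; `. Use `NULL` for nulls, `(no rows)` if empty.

Noa | 2013 ; Dana | 1988 ; Sam | 1973

Join each books row to its authors via author_id.
Group joined rows by authors.id; compute MIN(m.year) per group.
  1: ids {5} → MIN(m.year)=2013
  2: ids {1, 2, 3, 7} → MIN(m.year)=1988
  3: ids {4, 6, 8} → MIN(m.year)=1973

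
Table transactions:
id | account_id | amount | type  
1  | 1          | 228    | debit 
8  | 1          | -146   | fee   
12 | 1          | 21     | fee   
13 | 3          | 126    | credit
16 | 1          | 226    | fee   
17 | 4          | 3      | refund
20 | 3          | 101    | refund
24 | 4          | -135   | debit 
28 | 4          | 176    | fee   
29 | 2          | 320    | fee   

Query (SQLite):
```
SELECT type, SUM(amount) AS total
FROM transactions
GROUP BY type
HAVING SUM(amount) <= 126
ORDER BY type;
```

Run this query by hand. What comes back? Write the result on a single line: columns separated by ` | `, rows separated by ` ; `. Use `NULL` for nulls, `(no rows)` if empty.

Partition transactions by type; compute SUM(amount) within each group.
HAVING: keep groups where SUM(amount) <= 126.
  credit: ids {13} → SUM(amount)=126
  debit: ids {1, 24} → SUM(amount)=93
  fee: ids {8, 12, 16, 28, 29} → SUM(amount)=597
  refund: ids {17, 20} → SUM(amount)=104

credit | 126 ; debit | 93 ; refund | 104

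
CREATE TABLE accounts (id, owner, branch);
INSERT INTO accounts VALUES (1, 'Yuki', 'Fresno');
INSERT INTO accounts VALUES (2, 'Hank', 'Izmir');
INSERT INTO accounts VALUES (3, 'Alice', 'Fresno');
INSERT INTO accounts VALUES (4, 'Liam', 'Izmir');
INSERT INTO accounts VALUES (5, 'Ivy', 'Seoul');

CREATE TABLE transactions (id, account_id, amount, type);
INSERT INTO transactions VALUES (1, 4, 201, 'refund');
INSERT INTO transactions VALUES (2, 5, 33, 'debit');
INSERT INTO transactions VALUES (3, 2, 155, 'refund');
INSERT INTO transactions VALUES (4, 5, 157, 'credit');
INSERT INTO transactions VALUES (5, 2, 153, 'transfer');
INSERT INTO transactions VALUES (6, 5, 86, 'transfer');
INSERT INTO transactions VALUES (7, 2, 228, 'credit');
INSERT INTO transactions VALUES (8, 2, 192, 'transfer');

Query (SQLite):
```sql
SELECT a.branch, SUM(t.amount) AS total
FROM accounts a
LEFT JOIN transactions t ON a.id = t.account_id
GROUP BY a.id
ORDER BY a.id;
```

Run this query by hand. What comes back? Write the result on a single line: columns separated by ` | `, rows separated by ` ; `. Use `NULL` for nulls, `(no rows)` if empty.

Fresno | NULL ; Izmir | 728 ; Fresno | NULL ; Izmir | 201 ; Seoul | 276

LEFT JOIN keeps every accounts row; unmatched ones get NULL for transactions columns.
Group by accounts.id and compute SUM(t.amount). SUM over an all-NULL group is NULL.
  1: ids {—} → SUM(t.amount)=NULL
  2: ids {3, 5, 7, 8} → SUM(t.amount)=728
  3: ids {—} → SUM(t.amount)=NULL
  4: ids {1} → SUM(t.amount)=201
  5: ids {2, 4, 6} → SUM(t.amount)=276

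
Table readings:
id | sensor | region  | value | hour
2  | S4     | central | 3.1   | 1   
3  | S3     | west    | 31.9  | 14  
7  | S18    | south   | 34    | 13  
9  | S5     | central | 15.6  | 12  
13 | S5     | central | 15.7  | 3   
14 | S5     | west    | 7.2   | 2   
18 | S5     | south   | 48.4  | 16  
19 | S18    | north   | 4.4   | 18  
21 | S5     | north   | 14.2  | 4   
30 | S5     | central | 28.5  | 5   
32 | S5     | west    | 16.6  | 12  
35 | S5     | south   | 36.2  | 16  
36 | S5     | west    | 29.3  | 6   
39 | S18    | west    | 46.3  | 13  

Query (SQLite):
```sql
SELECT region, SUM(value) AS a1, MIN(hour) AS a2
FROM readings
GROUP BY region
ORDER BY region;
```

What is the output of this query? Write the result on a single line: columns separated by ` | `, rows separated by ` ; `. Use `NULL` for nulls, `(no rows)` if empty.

Group readings by region.
Per group compute: SUM(value), MIN(hour).
  central: ids {2, 9, 13, 30} → SUM(value)=62.9, MIN(hour)=1
  north: ids {19, 21} → SUM(value)=18.6, MIN(hour)=4
  south: ids {7, 18, 35} → SUM(value)=118.6, MIN(hour)=13
  west: ids {3, 14, 32, 36, 39} → SUM(value)=131.3, MIN(hour)=2

central | 62.9 | 1 ; north | 18.6 | 4 ; south | 118.6 | 13 ; west | 131.3 | 2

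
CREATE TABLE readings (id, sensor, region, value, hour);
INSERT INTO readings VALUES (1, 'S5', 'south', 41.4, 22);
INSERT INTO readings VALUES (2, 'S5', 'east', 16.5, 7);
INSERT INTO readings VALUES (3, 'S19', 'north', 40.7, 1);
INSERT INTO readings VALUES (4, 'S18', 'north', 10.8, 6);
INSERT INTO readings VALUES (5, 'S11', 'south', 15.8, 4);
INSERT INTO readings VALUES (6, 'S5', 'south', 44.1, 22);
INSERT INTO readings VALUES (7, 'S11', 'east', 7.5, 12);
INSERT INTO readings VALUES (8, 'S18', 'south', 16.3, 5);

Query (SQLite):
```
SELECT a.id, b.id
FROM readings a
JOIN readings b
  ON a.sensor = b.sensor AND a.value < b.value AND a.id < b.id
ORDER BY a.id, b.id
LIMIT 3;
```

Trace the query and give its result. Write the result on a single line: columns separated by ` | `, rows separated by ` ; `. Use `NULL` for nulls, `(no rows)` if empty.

Pairs (a,b) with same sensor, a.value < b.value, a.id < b.id.
sensor groups: S11:{5,7} S18:{4,8} S19:{3} S5:{1,2,6}
Ordered by (a.id, b.id); first 3.

1 | 6 ; 2 | 6 ; 4 | 8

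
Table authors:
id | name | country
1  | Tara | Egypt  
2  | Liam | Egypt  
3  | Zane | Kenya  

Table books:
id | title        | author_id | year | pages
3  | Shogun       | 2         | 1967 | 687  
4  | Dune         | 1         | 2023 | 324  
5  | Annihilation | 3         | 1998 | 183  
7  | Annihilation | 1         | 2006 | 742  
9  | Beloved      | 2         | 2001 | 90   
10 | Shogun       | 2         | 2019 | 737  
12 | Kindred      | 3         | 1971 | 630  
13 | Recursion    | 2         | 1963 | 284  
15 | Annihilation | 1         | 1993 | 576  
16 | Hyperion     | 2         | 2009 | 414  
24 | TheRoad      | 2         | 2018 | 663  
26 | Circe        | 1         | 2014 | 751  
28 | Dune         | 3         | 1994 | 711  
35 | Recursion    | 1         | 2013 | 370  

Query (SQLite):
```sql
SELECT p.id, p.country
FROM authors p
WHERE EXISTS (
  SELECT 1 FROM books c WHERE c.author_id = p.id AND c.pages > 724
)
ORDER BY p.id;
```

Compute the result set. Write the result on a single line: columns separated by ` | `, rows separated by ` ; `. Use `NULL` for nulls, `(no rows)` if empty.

1 | Egypt ; 2 | Egypt

For each authors row, check whether any books with matching author_id has pages > 724.
Keep rows where that is true.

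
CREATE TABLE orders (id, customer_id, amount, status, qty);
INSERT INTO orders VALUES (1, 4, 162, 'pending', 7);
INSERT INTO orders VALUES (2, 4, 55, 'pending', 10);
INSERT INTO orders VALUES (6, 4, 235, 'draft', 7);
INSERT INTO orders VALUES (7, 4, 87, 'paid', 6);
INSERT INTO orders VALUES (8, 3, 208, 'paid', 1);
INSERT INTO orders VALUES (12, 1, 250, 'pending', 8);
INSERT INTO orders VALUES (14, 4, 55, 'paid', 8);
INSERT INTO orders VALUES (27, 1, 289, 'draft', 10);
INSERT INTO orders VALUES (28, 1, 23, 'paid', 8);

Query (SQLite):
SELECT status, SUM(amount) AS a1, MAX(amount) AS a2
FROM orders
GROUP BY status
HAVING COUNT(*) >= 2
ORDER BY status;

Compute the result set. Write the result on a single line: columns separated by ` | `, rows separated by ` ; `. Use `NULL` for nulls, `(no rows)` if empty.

draft | 524 | 289 ; paid | 373 | 208 ; pending | 467 | 250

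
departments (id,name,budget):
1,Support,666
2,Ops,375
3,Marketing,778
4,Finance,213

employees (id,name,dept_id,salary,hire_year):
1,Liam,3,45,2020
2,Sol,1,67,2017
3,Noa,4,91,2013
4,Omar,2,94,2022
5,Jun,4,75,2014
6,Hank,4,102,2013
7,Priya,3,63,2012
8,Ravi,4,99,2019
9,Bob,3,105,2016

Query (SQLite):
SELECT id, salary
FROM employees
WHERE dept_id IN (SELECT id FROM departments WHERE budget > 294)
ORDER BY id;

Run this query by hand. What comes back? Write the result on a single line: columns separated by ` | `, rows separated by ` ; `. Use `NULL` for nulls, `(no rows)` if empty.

1 | 45 ; 2 | 67 ; 4 | 94 ; 7 | 63 ; 9 | 105

Inner query: departments.id where budget > 294.
Outer: keep employees rows whose dept_id is in that set.
Inner query → {1, 2, 3}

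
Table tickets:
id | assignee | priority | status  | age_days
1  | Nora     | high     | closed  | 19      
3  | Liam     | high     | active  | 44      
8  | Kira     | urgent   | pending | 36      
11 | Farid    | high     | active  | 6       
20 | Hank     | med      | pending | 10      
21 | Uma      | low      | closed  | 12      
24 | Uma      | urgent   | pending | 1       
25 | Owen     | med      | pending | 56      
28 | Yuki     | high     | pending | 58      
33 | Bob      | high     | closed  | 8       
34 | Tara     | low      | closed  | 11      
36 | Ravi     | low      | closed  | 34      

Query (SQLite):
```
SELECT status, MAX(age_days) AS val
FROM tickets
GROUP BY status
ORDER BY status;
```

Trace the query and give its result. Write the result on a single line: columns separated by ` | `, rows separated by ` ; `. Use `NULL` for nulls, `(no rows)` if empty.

active | 44 ; closed | 34 ; pending | 58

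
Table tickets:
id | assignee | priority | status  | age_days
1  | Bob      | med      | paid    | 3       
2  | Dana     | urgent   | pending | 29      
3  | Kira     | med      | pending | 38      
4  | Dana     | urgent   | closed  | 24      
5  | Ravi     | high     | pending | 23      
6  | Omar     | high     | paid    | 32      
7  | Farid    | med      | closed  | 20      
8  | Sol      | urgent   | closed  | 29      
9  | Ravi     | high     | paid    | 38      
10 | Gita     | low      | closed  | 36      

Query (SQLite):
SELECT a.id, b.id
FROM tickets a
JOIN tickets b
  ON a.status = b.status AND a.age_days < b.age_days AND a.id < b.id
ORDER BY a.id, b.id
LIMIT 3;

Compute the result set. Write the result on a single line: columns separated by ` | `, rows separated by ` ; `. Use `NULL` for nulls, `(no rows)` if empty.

1 | 6 ; 1 | 9 ; 2 | 3

Pairs (a,b) with same status, a.age_days < b.age_days, a.id < b.id.
status groups: closed:{4,7,8,10} paid:{1,6,9} pending:{2,3,5}
Ordered by (a.id, b.id); first 3.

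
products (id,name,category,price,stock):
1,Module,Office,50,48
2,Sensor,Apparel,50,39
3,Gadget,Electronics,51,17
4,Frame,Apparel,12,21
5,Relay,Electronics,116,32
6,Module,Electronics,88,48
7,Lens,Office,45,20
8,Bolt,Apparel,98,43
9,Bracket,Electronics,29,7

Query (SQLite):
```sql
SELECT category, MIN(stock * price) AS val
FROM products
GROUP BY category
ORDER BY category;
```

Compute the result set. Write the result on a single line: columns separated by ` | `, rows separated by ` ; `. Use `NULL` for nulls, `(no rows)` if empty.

For each row compute stock * price.
Group by category; take MIN of the expression per group.
  Apparel: ids {2, 4, 8} → MIN(stock * price)=252
  Electronics: ids {3, 5, 6, 9} → MIN(stock * price)=203
  Office: ids {1, 7} → MIN(stock * price)=900

Apparel | 252 ; Electronics | 203 ; Office | 900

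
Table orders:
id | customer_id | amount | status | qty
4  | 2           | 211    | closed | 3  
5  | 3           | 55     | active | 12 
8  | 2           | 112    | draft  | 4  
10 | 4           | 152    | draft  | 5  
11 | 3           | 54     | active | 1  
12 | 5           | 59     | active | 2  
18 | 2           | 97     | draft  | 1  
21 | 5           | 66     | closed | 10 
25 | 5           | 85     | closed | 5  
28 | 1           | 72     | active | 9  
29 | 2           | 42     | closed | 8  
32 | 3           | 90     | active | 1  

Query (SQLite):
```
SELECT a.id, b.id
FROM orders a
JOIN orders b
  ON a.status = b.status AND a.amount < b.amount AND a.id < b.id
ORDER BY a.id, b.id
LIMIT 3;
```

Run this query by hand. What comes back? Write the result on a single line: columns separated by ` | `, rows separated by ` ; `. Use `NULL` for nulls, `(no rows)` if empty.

5 | 12 ; 5 | 28 ; 5 | 32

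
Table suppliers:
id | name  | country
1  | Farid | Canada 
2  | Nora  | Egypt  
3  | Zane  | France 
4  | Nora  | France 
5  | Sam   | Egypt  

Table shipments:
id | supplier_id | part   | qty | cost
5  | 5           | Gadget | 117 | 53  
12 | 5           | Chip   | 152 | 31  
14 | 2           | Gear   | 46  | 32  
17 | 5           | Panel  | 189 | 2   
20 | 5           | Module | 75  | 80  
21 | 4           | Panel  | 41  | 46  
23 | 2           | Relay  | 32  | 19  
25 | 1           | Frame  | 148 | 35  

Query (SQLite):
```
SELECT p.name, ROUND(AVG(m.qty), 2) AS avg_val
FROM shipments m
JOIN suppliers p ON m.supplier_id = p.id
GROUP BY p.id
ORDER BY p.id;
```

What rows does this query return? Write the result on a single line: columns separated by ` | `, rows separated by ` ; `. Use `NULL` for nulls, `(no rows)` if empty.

Join each shipments row to its suppliers via supplier_id.
Group joined rows by suppliers.id; compute ROUND(AVG(m.qty), 2) per group.
  1: ids {25} → ROUND(AVG(m.qty), 2)=148
  2: ids {14, 23} → ROUND(AVG(m.qty), 2)=39
  4: ids {21} → ROUND(AVG(m.qty), 2)=41
  5: ids {5, 12, 17, 20} → ROUND(AVG(m.qty), 2)=133.25

Farid | 148 ; Nora | 39 ; Nora | 41 ; Sam | 133.25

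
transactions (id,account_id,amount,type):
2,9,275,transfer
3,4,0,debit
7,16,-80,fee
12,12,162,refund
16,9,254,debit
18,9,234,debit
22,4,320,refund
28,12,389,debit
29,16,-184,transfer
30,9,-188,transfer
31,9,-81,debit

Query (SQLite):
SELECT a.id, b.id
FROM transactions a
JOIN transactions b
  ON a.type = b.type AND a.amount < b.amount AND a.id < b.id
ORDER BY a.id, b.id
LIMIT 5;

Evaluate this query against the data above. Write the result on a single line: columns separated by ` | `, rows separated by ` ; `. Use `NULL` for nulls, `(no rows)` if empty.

Pairs (a,b) with same type, a.amount < b.amount, a.id < b.id.
type groups: debit:{3,16,18,28,31} fee:{7} refund:{12,22} transfer:{2,29,30}
Ordered by (a.id, b.id); first 5.

3 | 16 ; 3 | 18 ; 3 | 28 ; 12 | 22 ; 16 | 28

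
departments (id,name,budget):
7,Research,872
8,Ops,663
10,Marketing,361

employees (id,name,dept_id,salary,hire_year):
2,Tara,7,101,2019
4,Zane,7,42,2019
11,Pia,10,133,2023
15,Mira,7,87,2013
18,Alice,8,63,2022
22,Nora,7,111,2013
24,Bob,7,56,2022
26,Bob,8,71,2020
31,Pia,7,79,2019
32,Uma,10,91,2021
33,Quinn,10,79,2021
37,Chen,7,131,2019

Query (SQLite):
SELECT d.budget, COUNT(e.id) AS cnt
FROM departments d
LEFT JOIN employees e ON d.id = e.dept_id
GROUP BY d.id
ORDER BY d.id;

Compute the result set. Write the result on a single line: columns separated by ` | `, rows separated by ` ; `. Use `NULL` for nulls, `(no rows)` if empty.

LEFT JOIN keeps every departments row; unmatched ones get NULL for employees columns.
Group by departments.id and compute COUNT(e.id). COUNT(col) of an all-NULL group is 0.
  7: ids {2, 4, 15, 22, 24, 31, 37} → COUNT(e.id)=7
  8: ids {18, 26} → COUNT(e.id)=2
  10: ids {11, 32, 33} → COUNT(e.id)=3

872 | 7 ; 663 | 2 ; 361 | 3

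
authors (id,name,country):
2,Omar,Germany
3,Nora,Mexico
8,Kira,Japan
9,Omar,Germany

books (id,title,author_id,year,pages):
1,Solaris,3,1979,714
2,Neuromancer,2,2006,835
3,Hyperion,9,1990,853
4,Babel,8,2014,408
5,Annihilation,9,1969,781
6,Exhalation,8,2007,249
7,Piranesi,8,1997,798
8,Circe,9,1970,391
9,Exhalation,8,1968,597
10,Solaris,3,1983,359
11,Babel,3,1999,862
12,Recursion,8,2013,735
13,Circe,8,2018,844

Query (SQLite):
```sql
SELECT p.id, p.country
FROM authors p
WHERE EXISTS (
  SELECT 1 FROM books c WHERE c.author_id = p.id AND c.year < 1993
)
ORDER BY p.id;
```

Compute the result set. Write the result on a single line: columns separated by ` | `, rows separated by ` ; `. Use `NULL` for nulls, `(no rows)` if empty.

3 | Mexico ; 8 | Japan ; 9 | Germany

For each authors row, check whether any books with matching author_id has year < 1993.
Keep rows where that is true.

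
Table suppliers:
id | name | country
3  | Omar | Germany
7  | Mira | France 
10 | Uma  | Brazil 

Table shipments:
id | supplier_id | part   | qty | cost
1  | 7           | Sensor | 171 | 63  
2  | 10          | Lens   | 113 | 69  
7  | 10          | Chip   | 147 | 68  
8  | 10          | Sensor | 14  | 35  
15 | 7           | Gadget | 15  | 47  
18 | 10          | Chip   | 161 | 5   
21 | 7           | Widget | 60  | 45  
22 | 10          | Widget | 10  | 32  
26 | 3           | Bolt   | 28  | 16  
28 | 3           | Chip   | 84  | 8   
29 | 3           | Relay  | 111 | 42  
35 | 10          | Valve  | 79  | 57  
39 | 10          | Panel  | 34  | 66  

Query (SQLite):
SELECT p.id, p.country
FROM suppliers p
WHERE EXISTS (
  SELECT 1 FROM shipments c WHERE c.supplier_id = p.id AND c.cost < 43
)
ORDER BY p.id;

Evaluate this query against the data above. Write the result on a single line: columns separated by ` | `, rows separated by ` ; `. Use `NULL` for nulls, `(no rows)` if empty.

For each suppliers row, check whether any shipments with matching supplier_id has cost < 43.
Keep rows where that is true.

3 | Germany ; 10 | Brazil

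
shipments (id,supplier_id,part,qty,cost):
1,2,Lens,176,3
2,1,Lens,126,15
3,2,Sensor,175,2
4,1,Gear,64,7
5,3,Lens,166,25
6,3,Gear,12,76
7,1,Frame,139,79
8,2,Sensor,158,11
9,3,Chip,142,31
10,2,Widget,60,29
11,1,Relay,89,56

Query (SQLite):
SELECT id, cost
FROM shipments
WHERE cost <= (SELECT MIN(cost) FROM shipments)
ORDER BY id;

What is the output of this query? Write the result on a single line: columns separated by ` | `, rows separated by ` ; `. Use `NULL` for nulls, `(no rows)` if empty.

Scalar subquery: MIN(cost) over all shipments rows = 2.
Keep rows where cost <= that value.

3 | 2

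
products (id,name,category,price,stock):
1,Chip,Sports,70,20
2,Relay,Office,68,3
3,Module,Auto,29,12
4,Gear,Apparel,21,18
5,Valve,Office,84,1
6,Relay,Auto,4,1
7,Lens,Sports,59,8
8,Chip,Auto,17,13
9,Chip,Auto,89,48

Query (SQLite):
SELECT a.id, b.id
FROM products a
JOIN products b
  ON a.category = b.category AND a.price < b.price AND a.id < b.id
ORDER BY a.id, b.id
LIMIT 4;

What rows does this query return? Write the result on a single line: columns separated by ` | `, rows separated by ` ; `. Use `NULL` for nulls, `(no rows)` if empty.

Pairs (a,b) with same category, a.price < b.price, a.id < b.id.
category groups: Apparel:{4} Auto:{3,6,8,9} Office:{2,5} Sports:{1,7}
Ordered by (a.id, b.id); first 4.

2 | 5 ; 3 | 9 ; 6 | 8 ; 6 | 9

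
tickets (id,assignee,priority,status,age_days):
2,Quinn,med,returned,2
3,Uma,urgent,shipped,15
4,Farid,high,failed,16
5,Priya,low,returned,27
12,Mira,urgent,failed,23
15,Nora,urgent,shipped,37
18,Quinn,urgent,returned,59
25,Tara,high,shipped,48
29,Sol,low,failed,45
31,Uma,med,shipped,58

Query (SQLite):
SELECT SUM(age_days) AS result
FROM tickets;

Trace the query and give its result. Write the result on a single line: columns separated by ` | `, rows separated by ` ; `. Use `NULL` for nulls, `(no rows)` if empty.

All age_days values: [2, 15, 16, 27, 23, 37, 59, 48, 45, 58].
SUM of non-NULL values = 330.

330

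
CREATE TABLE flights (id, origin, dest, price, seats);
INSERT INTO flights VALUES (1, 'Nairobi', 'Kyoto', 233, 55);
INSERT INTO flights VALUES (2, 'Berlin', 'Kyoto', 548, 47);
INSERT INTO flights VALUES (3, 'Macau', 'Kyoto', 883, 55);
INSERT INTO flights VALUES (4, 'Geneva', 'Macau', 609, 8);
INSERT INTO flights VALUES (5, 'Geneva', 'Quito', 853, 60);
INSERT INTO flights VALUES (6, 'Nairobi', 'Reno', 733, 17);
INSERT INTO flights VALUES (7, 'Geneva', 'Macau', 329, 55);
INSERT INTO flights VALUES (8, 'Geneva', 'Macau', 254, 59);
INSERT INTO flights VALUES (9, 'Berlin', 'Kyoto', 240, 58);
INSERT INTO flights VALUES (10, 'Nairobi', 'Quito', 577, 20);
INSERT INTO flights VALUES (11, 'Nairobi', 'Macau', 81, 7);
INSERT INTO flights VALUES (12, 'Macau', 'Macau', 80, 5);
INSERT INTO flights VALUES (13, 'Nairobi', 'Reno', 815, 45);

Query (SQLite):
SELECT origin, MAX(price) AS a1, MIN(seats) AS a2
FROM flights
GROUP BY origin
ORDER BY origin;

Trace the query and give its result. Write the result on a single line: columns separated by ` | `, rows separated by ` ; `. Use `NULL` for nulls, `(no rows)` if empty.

Berlin | 548 | 47 ; Geneva | 853 | 8 ; Macau | 883 | 5 ; Nairobi | 815 | 7

Group flights by origin.
Per group compute: MAX(price), MIN(seats).
  Berlin: ids {2, 9} → MAX(price)=548, MIN(seats)=47
  Geneva: ids {4, 5, 7, 8} → MAX(price)=853, MIN(seats)=8
  Macau: ids {3, 12} → MAX(price)=883, MIN(seats)=5
  Nairobi: ids {1, 6, 10, 11, 13} → MAX(price)=815, MIN(seats)=7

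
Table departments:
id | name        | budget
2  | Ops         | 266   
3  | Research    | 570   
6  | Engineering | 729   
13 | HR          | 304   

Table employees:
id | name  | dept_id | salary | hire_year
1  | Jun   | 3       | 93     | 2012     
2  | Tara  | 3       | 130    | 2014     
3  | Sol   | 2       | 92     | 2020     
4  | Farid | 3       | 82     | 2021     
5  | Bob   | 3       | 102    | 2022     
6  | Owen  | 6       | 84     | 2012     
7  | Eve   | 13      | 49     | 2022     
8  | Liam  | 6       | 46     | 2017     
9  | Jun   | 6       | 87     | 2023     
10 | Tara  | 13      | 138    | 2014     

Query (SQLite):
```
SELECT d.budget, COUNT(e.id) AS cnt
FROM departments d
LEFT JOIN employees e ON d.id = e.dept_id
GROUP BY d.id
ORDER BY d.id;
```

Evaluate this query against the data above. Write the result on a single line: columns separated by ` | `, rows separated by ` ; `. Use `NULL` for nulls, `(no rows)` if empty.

LEFT JOIN keeps every departments row; unmatched ones get NULL for employees columns.
Group by departments.id and compute COUNT(e.id). COUNT(col) of an all-NULL group is 0.
  2: ids {3} → COUNT(e.id)=1
  3: ids {1, 2, 4, 5} → COUNT(e.id)=4
  6: ids {6, 8, 9} → COUNT(e.id)=3
  13: ids {7, 10} → COUNT(e.id)=2

266 | 1 ; 570 | 4 ; 729 | 3 ; 304 | 2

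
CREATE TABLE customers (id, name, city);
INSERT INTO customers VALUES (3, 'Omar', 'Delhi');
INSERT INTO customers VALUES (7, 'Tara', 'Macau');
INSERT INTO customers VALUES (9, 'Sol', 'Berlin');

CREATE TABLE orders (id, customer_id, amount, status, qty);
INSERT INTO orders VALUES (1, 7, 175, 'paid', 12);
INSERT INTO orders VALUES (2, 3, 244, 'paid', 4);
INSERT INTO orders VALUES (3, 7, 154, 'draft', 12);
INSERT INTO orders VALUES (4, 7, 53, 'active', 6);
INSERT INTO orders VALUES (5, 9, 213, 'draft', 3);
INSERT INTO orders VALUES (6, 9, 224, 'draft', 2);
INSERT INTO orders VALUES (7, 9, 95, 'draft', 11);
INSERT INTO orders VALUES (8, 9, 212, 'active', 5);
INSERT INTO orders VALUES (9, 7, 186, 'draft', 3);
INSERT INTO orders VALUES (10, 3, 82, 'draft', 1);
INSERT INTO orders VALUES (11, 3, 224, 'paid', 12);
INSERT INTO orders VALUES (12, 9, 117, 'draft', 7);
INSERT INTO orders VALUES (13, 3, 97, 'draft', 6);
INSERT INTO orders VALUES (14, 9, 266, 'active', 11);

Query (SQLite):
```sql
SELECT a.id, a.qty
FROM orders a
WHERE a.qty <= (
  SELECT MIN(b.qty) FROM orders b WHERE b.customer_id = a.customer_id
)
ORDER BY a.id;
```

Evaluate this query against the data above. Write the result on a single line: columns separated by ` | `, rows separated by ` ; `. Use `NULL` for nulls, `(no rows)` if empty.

For each orders row a, compute MIN(qty) over rows sharing a.customer_id.
Keep row a if a.qty <= that per-group MIN.
  customer_id=3: MIN(qty) = 1
  customer_id=7: MIN(qty) = 3
  customer_id=9: MIN(qty) = 2

6 | 2 ; 9 | 3 ; 10 | 1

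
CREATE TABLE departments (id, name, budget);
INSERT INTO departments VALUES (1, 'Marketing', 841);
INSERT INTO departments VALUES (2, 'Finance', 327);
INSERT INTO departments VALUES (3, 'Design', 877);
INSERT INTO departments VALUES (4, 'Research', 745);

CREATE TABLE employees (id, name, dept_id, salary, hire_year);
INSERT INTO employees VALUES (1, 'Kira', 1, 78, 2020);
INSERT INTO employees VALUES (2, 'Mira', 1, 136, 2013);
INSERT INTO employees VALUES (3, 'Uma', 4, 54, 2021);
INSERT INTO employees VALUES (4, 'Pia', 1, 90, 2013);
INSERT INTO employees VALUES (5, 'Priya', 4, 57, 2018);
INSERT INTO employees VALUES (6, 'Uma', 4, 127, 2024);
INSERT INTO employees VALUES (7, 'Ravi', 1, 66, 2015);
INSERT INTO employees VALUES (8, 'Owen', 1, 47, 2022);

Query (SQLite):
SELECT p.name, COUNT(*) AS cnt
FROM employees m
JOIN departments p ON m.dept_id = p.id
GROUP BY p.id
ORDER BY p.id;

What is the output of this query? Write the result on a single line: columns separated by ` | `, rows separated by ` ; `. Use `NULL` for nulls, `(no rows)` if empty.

Join each employees row to its departments via dept_id.
Group joined rows by departments.id; compute COUNT(*) per group.
  1: ids {1, 2, 4, 7, 8} → COUNT(*)=5
  4: ids {3, 5, 6} → COUNT(*)=3

Marketing | 5 ; Research | 3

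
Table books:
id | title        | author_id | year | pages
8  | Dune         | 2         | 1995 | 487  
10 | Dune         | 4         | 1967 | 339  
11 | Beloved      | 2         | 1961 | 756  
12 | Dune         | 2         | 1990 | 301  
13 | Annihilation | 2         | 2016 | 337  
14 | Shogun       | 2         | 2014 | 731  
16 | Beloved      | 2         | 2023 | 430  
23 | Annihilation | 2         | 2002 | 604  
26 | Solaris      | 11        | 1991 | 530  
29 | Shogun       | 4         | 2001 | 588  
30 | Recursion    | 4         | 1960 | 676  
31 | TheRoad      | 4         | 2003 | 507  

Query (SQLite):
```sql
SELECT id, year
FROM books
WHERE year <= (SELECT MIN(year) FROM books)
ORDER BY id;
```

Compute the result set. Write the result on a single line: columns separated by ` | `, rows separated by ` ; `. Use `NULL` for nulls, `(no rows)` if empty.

Scalar subquery: MIN(year) over all books rows = 1960.
Keep rows where year <= that value.

30 | 1960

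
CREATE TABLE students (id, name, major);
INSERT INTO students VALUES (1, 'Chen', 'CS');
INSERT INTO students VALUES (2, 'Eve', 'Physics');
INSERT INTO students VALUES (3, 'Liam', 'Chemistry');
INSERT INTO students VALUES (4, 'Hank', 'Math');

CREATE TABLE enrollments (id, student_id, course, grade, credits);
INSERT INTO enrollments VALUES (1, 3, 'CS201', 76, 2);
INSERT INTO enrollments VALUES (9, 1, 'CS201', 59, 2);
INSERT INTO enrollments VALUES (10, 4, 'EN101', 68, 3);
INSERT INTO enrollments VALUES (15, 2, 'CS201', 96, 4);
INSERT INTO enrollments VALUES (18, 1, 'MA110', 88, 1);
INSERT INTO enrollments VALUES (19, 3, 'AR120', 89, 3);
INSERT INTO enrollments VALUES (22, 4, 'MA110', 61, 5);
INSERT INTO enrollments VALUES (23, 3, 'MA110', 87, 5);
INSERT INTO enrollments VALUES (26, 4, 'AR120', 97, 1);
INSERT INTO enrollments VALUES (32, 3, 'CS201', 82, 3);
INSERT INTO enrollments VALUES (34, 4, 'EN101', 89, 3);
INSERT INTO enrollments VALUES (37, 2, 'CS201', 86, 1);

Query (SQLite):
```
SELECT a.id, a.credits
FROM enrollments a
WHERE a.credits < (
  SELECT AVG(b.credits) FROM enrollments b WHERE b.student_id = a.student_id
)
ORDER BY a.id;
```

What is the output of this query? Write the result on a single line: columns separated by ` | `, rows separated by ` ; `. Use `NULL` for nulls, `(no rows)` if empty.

For each enrollments row a, compute AVG(credits) over rows sharing a.student_id.
Keep row a if a.credits < that per-group AVG.
  student_id=1: AVG(credits) = 1.5
  student_id=2: AVG(credits) = 2.5
  student_id=3: AVG(credits) = 3.25
  student_id=4: AVG(credits) = 3.0

1 | 2 ; 18 | 1 ; 19 | 3 ; 26 | 1 ; 32 | 3 ; 37 | 1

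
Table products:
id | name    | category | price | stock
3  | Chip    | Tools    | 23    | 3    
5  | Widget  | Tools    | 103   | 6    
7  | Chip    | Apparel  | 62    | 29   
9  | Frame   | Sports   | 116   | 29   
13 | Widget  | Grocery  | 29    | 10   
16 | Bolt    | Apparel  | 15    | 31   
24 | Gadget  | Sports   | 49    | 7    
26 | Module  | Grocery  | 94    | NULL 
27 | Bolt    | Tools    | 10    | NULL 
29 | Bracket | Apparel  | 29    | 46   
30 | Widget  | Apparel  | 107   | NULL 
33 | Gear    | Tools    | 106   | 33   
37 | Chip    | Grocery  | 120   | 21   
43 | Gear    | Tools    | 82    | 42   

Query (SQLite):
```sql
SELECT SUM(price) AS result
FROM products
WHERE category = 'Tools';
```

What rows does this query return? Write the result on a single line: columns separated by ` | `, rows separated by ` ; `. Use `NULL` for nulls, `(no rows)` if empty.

324

Rows where category='Tools' → price values: [23, 103, 10, 106, 82].
SUM of non-NULL values = 324.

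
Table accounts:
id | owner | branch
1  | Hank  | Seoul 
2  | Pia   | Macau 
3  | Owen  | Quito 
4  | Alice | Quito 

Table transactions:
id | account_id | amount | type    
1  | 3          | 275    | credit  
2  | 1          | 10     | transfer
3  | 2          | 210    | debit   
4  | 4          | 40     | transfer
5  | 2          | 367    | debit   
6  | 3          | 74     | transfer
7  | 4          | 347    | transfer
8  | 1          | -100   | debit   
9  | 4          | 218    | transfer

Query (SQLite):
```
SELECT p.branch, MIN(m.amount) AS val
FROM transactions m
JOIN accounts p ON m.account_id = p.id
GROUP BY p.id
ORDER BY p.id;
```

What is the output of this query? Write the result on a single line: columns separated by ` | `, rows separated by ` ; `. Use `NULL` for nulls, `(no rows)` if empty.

Seoul | -100 ; Macau | 210 ; Quito | 74 ; Quito | 40

Join each transactions row to its accounts via account_id.
Group joined rows by accounts.id; compute MIN(m.amount) per group.
  1: ids {2, 8} → MIN(m.amount)=-100
  2: ids {3, 5} → MIN(m.amount)=210
  3: ids {1, 6} → MIN(m.amount)=74
  4: ids {4, 7, 9} → MIN(m.amount)=40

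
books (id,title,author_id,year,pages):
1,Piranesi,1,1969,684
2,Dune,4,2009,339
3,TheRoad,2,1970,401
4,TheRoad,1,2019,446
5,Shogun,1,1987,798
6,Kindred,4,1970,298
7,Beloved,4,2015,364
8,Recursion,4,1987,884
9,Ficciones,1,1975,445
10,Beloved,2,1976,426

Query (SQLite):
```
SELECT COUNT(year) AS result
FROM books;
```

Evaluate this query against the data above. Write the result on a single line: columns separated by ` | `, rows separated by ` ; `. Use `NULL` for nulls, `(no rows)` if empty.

10

All year values: [1969, 2009, 1970, 2019, 1987, 1970, 2015, 1987, 1975, 1976].
COUNT(year) counts non-NULL values → 10.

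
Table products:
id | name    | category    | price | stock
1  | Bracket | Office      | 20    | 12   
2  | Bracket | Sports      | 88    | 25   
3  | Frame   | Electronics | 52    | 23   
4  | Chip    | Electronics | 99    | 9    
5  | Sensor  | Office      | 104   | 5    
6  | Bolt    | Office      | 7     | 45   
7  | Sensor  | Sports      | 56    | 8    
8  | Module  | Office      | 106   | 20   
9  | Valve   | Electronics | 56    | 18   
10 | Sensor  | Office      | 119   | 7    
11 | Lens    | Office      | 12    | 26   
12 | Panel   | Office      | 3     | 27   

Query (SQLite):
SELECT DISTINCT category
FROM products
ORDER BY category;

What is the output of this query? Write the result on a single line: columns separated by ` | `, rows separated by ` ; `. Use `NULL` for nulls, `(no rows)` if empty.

Collect distinct category values from products.

Electronics ; Office ; Sports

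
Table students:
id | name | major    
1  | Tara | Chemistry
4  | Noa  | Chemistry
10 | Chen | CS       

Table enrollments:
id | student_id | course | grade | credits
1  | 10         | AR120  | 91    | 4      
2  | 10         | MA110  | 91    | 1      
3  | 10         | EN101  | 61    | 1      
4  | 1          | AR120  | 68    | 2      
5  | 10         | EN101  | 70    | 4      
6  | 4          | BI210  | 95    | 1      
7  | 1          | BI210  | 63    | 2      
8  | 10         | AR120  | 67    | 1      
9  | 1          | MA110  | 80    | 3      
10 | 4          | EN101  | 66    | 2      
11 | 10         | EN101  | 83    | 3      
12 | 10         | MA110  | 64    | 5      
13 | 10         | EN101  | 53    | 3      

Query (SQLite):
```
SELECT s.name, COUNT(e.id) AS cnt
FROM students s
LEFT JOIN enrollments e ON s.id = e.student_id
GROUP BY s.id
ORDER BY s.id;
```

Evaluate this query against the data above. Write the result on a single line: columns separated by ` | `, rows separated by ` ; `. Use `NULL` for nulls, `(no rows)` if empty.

Tara | 3 ; Noa | 2 ; Chen | 8

LEFT JOIN keeps every students row; unmatched ones get NULL for enrollments columns.
Group by students.id and compute COUNT(e.id). COUNT(col) of an all-NULL group is 0.
  1: ids {4, 7, 9} → COUNT(e.id)=3
  4: ids {6, 10} → COUNT(e.id)=2
  10: ids {1, 2, 3, 5, 8, 11, 12, 13} → COUNT(e.id)=8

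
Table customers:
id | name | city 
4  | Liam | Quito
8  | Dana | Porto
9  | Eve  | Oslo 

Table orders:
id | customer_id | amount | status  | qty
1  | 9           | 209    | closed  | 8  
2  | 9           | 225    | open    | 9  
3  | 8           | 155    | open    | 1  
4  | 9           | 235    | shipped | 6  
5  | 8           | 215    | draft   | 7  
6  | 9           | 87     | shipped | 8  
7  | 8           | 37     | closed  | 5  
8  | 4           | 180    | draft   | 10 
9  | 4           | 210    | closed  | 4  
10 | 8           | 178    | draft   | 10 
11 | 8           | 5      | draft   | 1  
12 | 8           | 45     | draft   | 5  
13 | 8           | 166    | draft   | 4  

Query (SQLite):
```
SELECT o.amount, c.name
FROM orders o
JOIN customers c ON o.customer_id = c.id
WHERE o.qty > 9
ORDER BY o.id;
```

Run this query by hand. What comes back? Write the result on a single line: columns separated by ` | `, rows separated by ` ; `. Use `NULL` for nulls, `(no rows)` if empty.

Each orders row matches the customers row where customer_id = customers.id.
Then keep rows with o.qty > 9.

180 | Liam ; 178 | Dana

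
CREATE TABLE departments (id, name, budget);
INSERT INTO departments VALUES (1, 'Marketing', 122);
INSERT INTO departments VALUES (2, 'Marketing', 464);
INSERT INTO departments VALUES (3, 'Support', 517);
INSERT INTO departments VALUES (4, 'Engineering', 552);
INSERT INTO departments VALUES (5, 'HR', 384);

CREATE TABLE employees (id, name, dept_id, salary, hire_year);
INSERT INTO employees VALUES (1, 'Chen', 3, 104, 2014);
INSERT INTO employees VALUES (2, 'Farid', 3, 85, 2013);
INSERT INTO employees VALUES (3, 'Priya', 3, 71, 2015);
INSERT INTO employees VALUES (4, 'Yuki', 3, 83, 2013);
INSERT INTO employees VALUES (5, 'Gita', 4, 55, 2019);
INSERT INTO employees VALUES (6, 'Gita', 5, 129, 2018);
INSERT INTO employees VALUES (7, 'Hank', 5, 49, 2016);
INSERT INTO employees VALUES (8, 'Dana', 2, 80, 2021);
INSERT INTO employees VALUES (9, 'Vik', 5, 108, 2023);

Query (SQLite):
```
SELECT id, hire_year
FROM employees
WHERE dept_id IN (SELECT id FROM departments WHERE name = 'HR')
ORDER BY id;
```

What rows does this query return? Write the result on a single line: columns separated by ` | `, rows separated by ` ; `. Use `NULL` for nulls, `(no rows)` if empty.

Inner query: departments.id where name = 'HR'.
Outer: keep employees rows whose dept_id is in that set.
Inner query → {5}

6 | 2018 ; 7 | 2016 ; 9 | 2023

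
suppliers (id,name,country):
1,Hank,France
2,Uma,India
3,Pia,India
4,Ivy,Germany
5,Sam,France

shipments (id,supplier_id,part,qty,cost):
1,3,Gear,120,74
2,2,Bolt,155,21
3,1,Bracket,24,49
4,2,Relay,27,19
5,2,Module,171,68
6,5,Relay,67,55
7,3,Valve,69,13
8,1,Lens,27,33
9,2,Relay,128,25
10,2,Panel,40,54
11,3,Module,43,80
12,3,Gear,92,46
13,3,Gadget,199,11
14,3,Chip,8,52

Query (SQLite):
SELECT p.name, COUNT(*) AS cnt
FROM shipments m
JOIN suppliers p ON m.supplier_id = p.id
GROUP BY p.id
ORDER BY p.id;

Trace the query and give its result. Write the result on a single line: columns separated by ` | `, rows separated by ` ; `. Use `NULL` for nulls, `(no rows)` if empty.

Join each shipments row to its suppliers via supplier_id.
Group joined rows by suppliers.id; compute COUNT(*) per group.
  1: ids {3, 8} → COUNT(*)=2
  2: ids {2, 4, 5, 9, 10} → COUNT(*)=5
  3: ids {1, 7, 11, 12, 13, 14} → COUNT(*)=6
  5: ids {6} → COUNT(*)=1

Hank | 2 ; Uma | 5 ; Pia | 6 ; Sam | 1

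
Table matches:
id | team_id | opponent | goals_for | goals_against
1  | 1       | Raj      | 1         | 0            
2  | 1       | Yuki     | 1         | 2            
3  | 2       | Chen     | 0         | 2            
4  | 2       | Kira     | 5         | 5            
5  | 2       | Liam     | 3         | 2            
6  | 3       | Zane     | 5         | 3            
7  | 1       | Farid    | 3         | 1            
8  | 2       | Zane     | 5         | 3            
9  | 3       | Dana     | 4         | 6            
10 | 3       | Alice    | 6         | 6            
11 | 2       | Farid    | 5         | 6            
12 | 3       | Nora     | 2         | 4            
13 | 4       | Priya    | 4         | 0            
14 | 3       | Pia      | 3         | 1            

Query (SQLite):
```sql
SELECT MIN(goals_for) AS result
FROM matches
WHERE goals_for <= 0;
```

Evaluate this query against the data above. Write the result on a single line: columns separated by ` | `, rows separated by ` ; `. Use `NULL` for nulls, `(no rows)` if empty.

0

Rows where goals_for <= 0 → goals_for values: [0].
MIN of non-NULL values = 0.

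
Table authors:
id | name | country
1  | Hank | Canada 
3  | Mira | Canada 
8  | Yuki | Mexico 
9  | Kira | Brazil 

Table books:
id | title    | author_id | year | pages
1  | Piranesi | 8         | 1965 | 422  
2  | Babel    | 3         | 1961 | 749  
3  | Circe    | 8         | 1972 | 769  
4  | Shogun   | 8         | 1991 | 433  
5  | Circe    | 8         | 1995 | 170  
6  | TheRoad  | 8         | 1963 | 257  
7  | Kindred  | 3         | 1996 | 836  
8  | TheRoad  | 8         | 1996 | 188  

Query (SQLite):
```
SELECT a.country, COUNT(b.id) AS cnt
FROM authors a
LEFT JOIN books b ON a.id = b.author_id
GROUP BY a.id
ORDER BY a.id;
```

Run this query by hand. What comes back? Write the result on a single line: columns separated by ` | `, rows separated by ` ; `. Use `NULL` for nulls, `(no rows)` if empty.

LEFT JOIN keeps every authors row; unmatched ones get NULL for books columns.
Group by authors.id and compute COUNT(b.id). COUNT(col) of an all-NULL group is 0.
  1: ids {—} → COUNT(b.id)=0
  3: ids {2, 7} → COUNT(b.id)=2
  8: ids {1, 3, 4, 5, 6, 8} → COUNT(b.id)=6
  9: ids {—} → COUNT(b.id)=0

Canada | 0 ; Canada | 2 ; Mexico | 6 ; Brazil | 0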